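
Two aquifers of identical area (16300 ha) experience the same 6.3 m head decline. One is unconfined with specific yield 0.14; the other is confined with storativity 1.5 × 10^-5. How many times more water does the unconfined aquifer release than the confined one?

ΔV_u / ΔV_c ≈ 9330

A = 16300 ha = 1.63 × 10^8 m²
Unconfined: ΔV_u = Sy × A × Δh = 0.14 × 1.63 × 10^8 × 6.3 = 1.438 × 10^8 m³
Confined: ΔV_c = S × A × Δh = 1.5 × 10^-5 × 1.63 × 10^8 × 6.3 = 15400 m³
Ratio = ΔV_u / ΔV_c = Sy / S = 0.14 / 1.5 × 10^-5 = 9333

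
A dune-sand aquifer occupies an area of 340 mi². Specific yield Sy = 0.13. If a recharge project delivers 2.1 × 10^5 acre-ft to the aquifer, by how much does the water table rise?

Δh ≈ 2.26 m

A = 340 mi² = 8.806 × 10^8 m²
ΔV = 2.1 × 10^5 acre-ft = 2.59 × 10^8 m³
Δh = ΔV / (Sy × A) = 2.59 × 10^8 m³ / (0.13 × 8.806 × 10^8 m²) = 2.263 m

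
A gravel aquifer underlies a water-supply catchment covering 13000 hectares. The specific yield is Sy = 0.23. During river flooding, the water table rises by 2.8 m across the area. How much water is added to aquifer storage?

ΔV ≈ 8.37 × 10^7 m³

A = 13000 hectares = 1.3 × 10^8 m²
ΔV = Sy × A × Δh = 0.23 × 1.3 × 10^8 m² × 2.8 m = 8.372 × 10^7 m³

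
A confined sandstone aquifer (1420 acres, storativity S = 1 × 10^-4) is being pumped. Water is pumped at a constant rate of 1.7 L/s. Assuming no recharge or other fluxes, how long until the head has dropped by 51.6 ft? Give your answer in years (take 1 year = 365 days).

t ≈ 0.169 years

A = 1420 acres = 5.747 × 10^6 m²
Δh = 51.6 ft = 15.73 m
ΔV = S × A × Δh = 1 × 10^-4 × 5.747 × 10^6 × 15.73 = 9038 m³
Q = 1.7 L/s = 146.9 m³/d
t = ΔV / Q = 9038 m³ / 146.9 m³/d = 61.53 d
t = 61.53 d ≈ 0.1686 years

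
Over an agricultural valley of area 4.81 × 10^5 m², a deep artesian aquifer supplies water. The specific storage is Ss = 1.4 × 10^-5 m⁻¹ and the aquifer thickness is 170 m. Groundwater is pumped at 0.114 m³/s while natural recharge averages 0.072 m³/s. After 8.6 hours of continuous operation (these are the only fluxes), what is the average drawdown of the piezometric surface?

Δh ≈ 1.14 m

S = Ss × b = 1.4 × 10^-5 m⁻¹ × 170 m = 2.38 × 10^-3
Net abstraction = 0.114 − 0.072 = 0.042 m³/s
Q_net = 0.042 m³/s = 3629 m³/d
t = 8.6 hours = 0.3583 d
ΔV = Q × t = 3629 m³/d × 0.3583 d = 1300 m³
Δh = ΔV / (S × A) = 1300 / (0.00238 × 4.81 × 10^5) = 1.136 m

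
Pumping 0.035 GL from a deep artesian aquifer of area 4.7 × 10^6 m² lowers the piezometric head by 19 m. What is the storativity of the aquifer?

S ≈ 3.9 × 10^-4

ΔV = 0.035 GL = 35000 m³
S = ΔV / (A × Δh) = 35000 m³ / (4.7 × 10^6 m² × 19 m) = 3.919 × 10^-4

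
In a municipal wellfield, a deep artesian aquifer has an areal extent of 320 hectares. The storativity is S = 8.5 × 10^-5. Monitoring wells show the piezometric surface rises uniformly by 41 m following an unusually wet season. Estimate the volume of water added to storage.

A = 320 hectares = 3.2 × 10^6 m²
ΔV = S × A × Δh = 8.5 × 10^-5 × 3.2 × 10^6 m² × 41 m = 11150 m³

ΔV ≈ 11200 m³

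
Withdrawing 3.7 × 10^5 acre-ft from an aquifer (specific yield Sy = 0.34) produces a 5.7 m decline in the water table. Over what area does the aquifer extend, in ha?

ΔV = 3.7 × 10^5 acre-ft = 4.564 × 10^8 m³
A = ΔV / (Sy × Δh) = 4.564 × 10^8 / (0.34 × 5.7) = 2.355 × 10^8 m²
A = 2.355 × 10^8 m² = 23550 ha

A ≈ 23500 ha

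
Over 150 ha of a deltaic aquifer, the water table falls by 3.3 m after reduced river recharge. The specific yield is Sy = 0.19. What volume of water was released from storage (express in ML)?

ΔV ≈ 940 ML

A = 150 ha = 1.5 × 10^6 m²
ΔV = Sy × A × Δh = 0.19 × 1.5 × 10^6 m² × 3.3 m = 9.405 × 10^5 m³
ΔV = 9.405 × 10^5 m³ = 940.5 ML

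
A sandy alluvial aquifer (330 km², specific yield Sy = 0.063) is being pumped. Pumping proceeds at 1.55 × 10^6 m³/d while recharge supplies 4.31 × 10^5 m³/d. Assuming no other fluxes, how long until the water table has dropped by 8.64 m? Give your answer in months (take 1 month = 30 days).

A = 330 km² = 3.3 × 10^8 m²
ΔV = Sy × A × Δh = 0.063 × 3.3 × 10^8 × 8.64 = 1.796 × 10^8 m³
Net withdrawal = 1.55 × 10^6 − 4.31 × 10^5 = 1.119 × 10^6 m³/d
t = ΔV / Q = 1.796 × 10^8 m³ / 1.119 × 10^6 m³/d = 160.5 d
t = 160.5 d ≈ 5.351 months

t ≈ 5.35 months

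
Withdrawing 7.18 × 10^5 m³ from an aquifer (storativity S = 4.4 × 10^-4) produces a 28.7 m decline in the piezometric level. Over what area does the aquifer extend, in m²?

A = ΔV / (S × Δh) = 7.18 × 10^5 / (4.4 × 10^-4 × 28.7) = 5.686 × 10^7 m²

A ≈ 5.69 × 10^7 m²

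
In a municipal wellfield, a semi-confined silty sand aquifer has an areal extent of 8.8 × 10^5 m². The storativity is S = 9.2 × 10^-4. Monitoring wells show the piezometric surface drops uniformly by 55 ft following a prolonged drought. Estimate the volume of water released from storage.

Δh = 55 ft = 16.76 m
ΔV = S × A × Δh = 9.2 × 10^-4 × 8.8 × 10^5 m² × 16.76 m = 13570 m³

ΔV ≈ 13600 m³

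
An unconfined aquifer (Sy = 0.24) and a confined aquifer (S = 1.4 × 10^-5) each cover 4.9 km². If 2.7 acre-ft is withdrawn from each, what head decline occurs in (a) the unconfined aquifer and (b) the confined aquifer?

Δh_u ≈ 0.00283 m; Δh_c ≈ 48.5 m

A = 4.9 km² = 4.9 × 10^6 m²
ΔV = 2.7 acre-ft = 3330 m³
Unconfined: Δh_u = ΔV/(Sy·A) = 3330/(0.24 × 4.9 × 10^6) = 0.002832 m
Confined: Δh_c = ΔV/(S·A) = 3330/(1.4 × 10^-5 × 4.9 × 10^6) = 48.55 m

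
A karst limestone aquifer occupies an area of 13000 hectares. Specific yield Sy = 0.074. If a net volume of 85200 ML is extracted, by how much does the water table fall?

A = 13000 hectares = 1.3 × 10^8 m²
ΔV = 85200 ML = 8.52 × 10^7 m³
Δh = ΔV / (Sy × A) = 8.52 × 10^7 m³ / (0.074 × 1.3 × 10^8 m²) = 8.857 m

Δh ≈ 8.86 m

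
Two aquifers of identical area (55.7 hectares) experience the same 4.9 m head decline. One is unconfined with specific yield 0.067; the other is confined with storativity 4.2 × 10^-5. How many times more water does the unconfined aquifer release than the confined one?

ΔV_u / ΔV_c ≈ 1600

A = 55.7 hectares = 5.57 × 10^5 m²
Unconfined: ΔV_u = Sy × A × Δh = 0.067 × 5.57 × 10^5 × 4.9 = 1.829 × 10^5 m³
Confined: ΔV_c = S × A × Δh = 4.2 × 10^-5 × 5.57 × 10^5 × 4.9 = 114.6 m³
Ratio = ΔV_u / ΔV_c = Sy / S = 0.067 / 4.2 × 10^-5 = 1595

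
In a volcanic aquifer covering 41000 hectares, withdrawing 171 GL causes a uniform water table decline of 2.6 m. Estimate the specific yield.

A = 41000 hectares = 4.1 × 10^8 m²
ΔV = 171 GL = 1.71 × 10^8 m³
Sy = ΔV / (A × Δh) = 1.71 × 10^8 m³ / (4.1 × 10^8 m² × 2.6 m) = 0.1604

Sy ≈ 0.16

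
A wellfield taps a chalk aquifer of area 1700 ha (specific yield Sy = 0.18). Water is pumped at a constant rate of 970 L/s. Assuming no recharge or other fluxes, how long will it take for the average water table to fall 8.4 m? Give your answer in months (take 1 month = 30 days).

t ≈ 10.2 months

A = 1700 ha = 1.7 × 10^7 m²
ΔV = Sy × A × Δh = 0.18 × 1.7 × 10^7 × 8.4 = 2.57 × 10^7 m³
Q = 970 L/s = 83810 m³/d
t = ΔV / Q = 2.57 × 10^7 m³ / 83810 m³/d = 306.7 d
t = 306.7 d ≈ 10.22 months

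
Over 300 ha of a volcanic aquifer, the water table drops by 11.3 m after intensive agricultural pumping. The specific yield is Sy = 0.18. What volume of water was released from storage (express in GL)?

A = 300 ha = 3 × 10^6 m²
ΔV = Sy × A × Δh = 0.18 × 3 × 10^6 m² × 11.3 m = 6.102 × 10^6 m³
ΔV = 6.102 × 10^6 m³ = 6.102 GL

ΔV ≈ 6.1 GL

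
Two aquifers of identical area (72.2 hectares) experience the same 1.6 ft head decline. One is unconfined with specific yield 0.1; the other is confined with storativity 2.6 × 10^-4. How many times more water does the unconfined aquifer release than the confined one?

ΔV_u / ΔV_c ≈ 385

A = 72.2 hectares = 7.22 × 10^5 m²
Δh = 1.6 ft = 0.4877 m
Unconfined: ΔV_u = Sy × A × Δh = 0.1 × 7.22 × 10^5 × 0.4877 = 35210 m³
Confined: ΔV_c = S × A × Δh = 2.6 × 10^-4 × 7.22 × 10^5 × 0.4877 = 91.55 m³
Ratio = ΔV_u / ΔV_c = Sy / S = 0.1 / 2.6 × 10^-4 = 384.6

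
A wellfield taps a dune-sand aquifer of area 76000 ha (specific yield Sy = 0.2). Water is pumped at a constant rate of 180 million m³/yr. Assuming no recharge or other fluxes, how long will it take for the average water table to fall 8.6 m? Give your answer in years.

A = 76000 ha = 7.6 × 10^8 m²
ΔV = Sy × A × Δh = 0.2 × 7.6 × 10^8 × 8.6 = 1.307 × 10^9 m³
Q = 180 million m³/yr = 4.932 × 10^5 m³/d
t = ΔV / Q = 1.307 × 10^9 m³ / 4.932 × 10^5 m³/d = 2651 d
t = 2651 d ≈ 7.262 years

t ≈ 7.26 years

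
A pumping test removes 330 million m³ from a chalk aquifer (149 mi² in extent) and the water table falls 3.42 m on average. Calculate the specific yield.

A = 149 mi² = 3.859 × 10^8 m²
ΔV = 330 million m³ = 3.3 × 10^8 m³
Sy = ΔV / (A × Δh) = 3.3 × 10^8 m³ / (3.859 × 10^8 m² × 3.42 m) = 0.25

Sy ≈ 0.25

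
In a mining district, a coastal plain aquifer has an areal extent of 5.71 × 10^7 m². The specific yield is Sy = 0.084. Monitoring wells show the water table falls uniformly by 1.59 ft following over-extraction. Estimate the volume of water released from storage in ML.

ΔV ≈ 2320 ML

Δh = 1.59 ft = 0.4846 m
ΔV = Sy × A × Δh = 0.084 × 5.71 × 10^7 m² × 0.4846 m = 2.324 × 10^6 m³
ΔV = 2.324 × 10^6 m³ = 2324 ML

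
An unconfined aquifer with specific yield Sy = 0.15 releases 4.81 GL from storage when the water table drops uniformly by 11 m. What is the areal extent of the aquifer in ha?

ΔV = 4.81 GL = 4.81 × 10^6 m³
A = ΔV / (Sy × Δh) = 4.81 × 10^6 / (0.15 × 11) = 2.915 × 10^6 m²
A = 2.915 × 10^6 m² = 291.5 ha

A ≈ 292 ha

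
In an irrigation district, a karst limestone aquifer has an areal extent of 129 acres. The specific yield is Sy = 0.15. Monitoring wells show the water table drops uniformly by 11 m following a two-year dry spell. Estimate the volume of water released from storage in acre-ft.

ΔV ≈ 698 acre-ft

A = 129 acres = 5.22 × 10^5 m²
ΔV = Sy × A × Δh = 0.15 × 5.22 × 10^5 m² × 11 m = 8.614 × 10^5 m³
ΔV = 8.614 × 10^5 m³ = 698.3 acre-ft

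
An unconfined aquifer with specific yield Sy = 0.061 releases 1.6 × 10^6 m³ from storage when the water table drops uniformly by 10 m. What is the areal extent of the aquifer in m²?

A ≈ 2.62 × 10^6 m²

A = ΔV / (Sy × Δh) = 1.6 × 10^6 / (0.061 × 10) = 2.623 × 10^6 m²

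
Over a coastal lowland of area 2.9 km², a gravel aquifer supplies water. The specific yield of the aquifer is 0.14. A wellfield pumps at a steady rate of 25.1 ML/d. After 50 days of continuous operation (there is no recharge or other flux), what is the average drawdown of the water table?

Δh ≈ 3.09 m

A = 2.9 km² = 2.9 × 10^6 m²
Q = 25.1 ML/d = 25100 m³/d
ΔV = Q × t = 25100 m³/d × 50 d = 1.255 × 10^6 m³
Δh = ΔV / (Sy × A) = 1.255 × 10^6 / (0.14 × 2.9 × 10^6) = 3.091 m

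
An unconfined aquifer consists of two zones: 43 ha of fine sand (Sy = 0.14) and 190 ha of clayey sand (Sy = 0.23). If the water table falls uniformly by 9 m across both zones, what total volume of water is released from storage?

A₁ = 43 ha = 4.3 × 10^5 m²; A₂ = 190 ha = 1.9 × 10^6 m²
ΔV₁ = 0.14 × 4.3 × 10^5 × 9 = 5.418 × 10^5 m³
ΔV₂ = 0.23 × 1.9 × 10^6 × 9 = 3.933 × 10^6 m³
ΔV = ΔV₁ + ΔV₂ = 4.475 × 10^6 m³

ΔV ≈ 4.47 × 10^6 m³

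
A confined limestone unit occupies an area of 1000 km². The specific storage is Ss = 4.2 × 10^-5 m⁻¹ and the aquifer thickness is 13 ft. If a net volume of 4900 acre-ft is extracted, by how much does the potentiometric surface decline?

b = 13 ft = 3.962 m
S = Ss × b = 4.2 × 10^-5 m⁻¹ × 3.962 m = 1.664 × 10^-4
A = 1000 km² = 1 × 10^9 m²
ΔV = 4900 acre-ft = 6.044 × 10^6 m³
Δh = ΔV / (S × A) = 6.044 × 10^6 m³ / (1.664 × 10^-4 × 1 × 10^9 m²) = 36.32 m

Δh ≈ 36.3 m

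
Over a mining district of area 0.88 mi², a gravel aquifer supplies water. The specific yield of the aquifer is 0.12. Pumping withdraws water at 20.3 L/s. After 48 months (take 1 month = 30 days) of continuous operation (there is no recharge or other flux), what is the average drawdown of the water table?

A = 0.88 mi² = 2.279 × 10^6 m²
Q = 20.3 L/s = 1754 m³/d
t = 48 months = 1440 d
ΔV = Q × t = 1754 m³/d × 1440 d = 2.526 × 10^6 m³
Δh = ΔV / (Sy × A) = 2.526 × 10^6 / (0.12 × 2.279 × 10^6) = 9.234 m

Δh ≈ 9.23 m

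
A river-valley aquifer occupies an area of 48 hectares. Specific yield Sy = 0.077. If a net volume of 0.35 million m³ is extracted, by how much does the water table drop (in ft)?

A = 48 hectares = 4.8 × 10^5 m²
ΔV = 0.35 million m³ = 3.5 × 10^5 m³
Δh = ΔV / (Sy × A) = 3.5 × 10^5 m³ / (0.077 × 4.8 × 10^5 m²) = 9.47 m
Δh = 9.47 m = 31.07 ft

Δh ≈ 31.1 ft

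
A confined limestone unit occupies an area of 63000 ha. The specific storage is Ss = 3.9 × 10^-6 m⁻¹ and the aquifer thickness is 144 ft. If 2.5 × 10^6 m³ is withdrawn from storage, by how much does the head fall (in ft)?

b = 144 ft = 43.89 m
S = Ss × b = 3.9 × 10^-6 m⁻¹ × 43.89 m = 1.712 × 10^-4
A = 63000 ha = 6.3 × 10^8 m²
Δh = ΔV / (S × A) = 2.5 × 10^6 m³ / (1.712 × 10^-4 × 6.3 × 10^8 m²) = 23.18 m
Δh = 23.18 m = 76.06 ft

Δh ≈ 76.1 ft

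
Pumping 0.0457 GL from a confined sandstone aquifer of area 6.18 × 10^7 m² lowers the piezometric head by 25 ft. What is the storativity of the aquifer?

S ≈ 9.7 × 10^-5

Δh = 25 ft = 7.62 m
ΔV = 0.0457 GL = 45700 m³
S = ΔV / (A × Δh) = 45700 m³ / (6.18 × 10^7 m² × 7.62 m) = 9.704 × 10^-5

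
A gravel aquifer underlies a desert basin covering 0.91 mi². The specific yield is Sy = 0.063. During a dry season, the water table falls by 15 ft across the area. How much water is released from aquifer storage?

ΔV ≈ 6.79 × 10^5 m³

A = 0.91 mi² = 2.357 × 10^6 m²
Δh = 15 ft = 4.572 m
ΔV = Sy × A × Δh = 0.063 × 2.357 × 10^6 m² × 4.572 m = 6.789 × 10^5 m³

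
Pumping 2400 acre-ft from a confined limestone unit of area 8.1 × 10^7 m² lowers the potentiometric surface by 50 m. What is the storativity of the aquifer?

S ≈ 7.3 × 10^-4

ΔV = 2400 acre-ft = 2.96 × 10^6 m³
S = ΔV / (A × Δh) = 2.96 × 10^6 m³ / (8.1 × 10^7 m² × 50 m) = 7.31 × 10^-4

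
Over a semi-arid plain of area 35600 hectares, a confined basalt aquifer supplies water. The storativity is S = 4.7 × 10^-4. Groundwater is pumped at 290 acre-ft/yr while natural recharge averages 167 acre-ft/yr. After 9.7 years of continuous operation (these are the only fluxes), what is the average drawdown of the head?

A = 35600 hectares = 3.56 × 10^8 m²
Net abstraction = 290 − 167 = 123 acre-ft/yr
Q_net = 123 acre-ft/yr = 415.7 m³/d
t = 9.7 years = 3540 d
ΔV = Q × t = 415.7 m³/d × 3540 d = 1.472 × 10^6 m³
Δh = ΔV / (S × A) = 1.472 × 10^6 / (4.7 × 10^-4 × 3.56 × 10^8) = 8.796 m

Δh ≈ 8.8 m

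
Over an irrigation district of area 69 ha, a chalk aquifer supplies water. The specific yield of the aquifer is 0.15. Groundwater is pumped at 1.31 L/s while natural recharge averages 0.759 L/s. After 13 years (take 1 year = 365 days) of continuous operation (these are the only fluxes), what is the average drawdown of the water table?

A = 69 ha = 6.9 × 10^5 m²
Net abstraction = 1.31 − 0.759 = 0.551 L/s
Q_net = 0.551 L/s = 47.61 m³/d
t = 13 years = 4745 d
ΔV = Q × t = 47.61 m³/d × 4745 d = 2.259 × 10^5 m³
Δh = ΔV / (Sy × A) = 2.259 × 10^5 / (0.15 × 6.9 × 10^5) = 2.183 m

Δh ≈ 2.18 m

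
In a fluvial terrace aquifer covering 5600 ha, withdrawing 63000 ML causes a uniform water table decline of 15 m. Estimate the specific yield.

Sy ≈ 0.075

A = 5600 ha = 5.6 × 10^7 m²
ΔV = 63000 ML = 6.3 × 10^7 m³
Sy = ΔV / (A × Δh) = 6.3 × 10^7 m³ / (5.6 × 10^7 m² × 15 m) = 0.075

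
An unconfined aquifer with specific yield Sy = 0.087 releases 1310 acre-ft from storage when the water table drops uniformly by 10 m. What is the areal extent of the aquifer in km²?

A ≈ 1.86 km²

ΔV = 1310 acre-ft = 1.616 × 10^6 m³
A = ΔV / (Sy × Δh) = 1.616 × 10^6 / (0.087 × 10) = 1.857 × 10^6 m²
A = 1.857 × 10^6 m² = 1.857 km²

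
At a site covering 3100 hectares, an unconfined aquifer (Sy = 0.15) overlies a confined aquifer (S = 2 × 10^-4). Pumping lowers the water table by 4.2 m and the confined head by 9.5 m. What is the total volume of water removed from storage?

ΔV ≈ 1.96 × 10^7 m³

A = 3100 hectares = 3.1 × 10^7 m²
Unconfined: ΔV_u = Sy × A × Δh_u = 0.15 × 3.1 × 10^7 × 4.2 = 1.953 × 10^7 m³
Confined: ΔV_c = S × A × Δh_c = 2 × 10^-4 × 3.1 × 10^7 × 9.5 = 58900 m³
Total ΔV = 1.953 × 10^7 + 58900 = 1.959 × 10^7 m³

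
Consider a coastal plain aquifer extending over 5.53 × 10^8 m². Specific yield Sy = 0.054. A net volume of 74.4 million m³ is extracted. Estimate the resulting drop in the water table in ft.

Δh ≈ 8.17 ft

ΔV = 74.4 million m³ = 7.44 × 10^7 m³
Δh = ΔV / (Sy × A) = 7.44 × 10^7 m³ / (0.054 × 5.53 × 10^8 m²) = 2.491 m
Δh = 2.491 m = 8.174 ft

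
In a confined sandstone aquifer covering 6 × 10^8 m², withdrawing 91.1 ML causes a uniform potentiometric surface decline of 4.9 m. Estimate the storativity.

ΔV = 91.1 ML = 91100 m³
S = ΔV / (A × Δh) = 91100 m³ / (6 × 10^8 m² × 4.9 m) = 3.099 × 10^-5

S ≈ 3.1 × 10^-5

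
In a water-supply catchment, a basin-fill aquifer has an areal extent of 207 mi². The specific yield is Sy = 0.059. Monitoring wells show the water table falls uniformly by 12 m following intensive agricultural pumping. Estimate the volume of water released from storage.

A = 207 mi² = 5.361 × 10^8 m²
ΔV = Sy × A × Δh = 0.059 × 5.361 × 10^8 m² × 12 m = 3.796 × 10^8 m³

ΔV ≈ 3.8 × 10^8 m³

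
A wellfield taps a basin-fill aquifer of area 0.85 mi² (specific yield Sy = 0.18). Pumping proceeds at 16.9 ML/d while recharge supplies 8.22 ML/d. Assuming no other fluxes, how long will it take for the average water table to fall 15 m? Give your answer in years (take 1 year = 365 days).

A = 0.85 mi² = 2.201 × 10^6 m²
ΔV = Sy × A × Δh = 0.18 × 2.201 × 10^6 × 15 = 5.944 × 10^6 m³
Net withdrawal = 16.9 − 8.22 = 8.68 ML/d = 8680 m³/d
t = ΔV / Q = 5.944 × 10^6 m³ / 8680 m³/d = 684.8 d
t = 684.8 d ≈ 1.876 years

t ≈ 1.88 years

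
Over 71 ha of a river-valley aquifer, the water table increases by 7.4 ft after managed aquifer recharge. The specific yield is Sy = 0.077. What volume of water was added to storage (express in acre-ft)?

ΔV ≈ 100 acre-ft

A = 71 ha = 7.1 × 10^5 m²
Δh = 7.4 ft = 2.256 m
ΔV = Sy × A × Δh = 0.077 × 7.1 × 10^5 m² × 2.256 m = 1.233 × 10^5 m³
ΔV = 1.233 × 10^5 m³ = 99.97 acre-ft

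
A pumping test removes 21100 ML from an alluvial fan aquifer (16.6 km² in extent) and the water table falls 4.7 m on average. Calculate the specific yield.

Sy ≈ 0.27

A = 16.6 km² = 1.66 × 10^7 m²
ΔV = 21100 ML = 2.11 × 10^7 m³
Sy = ΔV / (A × Δh) = 2.11 × 10^7 m³ / (1.66 × 10^7 m² × 4.7 m) = 0.2704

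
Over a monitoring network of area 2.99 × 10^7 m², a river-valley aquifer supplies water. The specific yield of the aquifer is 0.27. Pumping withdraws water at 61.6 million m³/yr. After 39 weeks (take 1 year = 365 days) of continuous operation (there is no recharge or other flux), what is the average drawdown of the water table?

Q = 61.6 million m³/yr = 1.688 × 10^5 m³/d
t = 39 weeks = 273 d
ΔV = Q × t = 1.688 × 10^5 m³/d × 273 d = 4.607 × 10^7 m³
Δh = ΔV / (Sy × A) = 4.607 × 10^7 / (0.27 × 2.99 × 10^7) = 5.707 m

Δh ≈ 5.71 m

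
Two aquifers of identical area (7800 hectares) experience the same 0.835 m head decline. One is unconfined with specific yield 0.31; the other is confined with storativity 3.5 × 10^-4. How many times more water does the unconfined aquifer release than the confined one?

A = 7800 hectares = 7.8 × 10^7 m²
Unconfined: ΔV_u = Sy × A × Δh = 0.31 × 7.8 × 10^7 × 0.835 = 2.019 × 10^7 m³
Confined: ΔV_c = S × A × Δh = 3.5 × 10^-4 × 7.8 × 10^7 × 0.835 = 22800 m³
Ratio = ΔV_u / ΔV_c = Sy / S = 0.31 / 3.5 × 10^-4 = 885.7

ΔV_u / ΔV_c ≈ 886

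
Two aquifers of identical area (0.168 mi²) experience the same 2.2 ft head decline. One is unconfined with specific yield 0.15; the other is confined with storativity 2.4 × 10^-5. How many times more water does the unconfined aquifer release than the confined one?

ΔV_u / ΔV_c ≈ 6250

A = 0.168 mi² = 4.351 × 10^5 m²
Δh = 2.2 ft = 0.6706 m
Unconfined: ΔV_u = Sy × A × Δh = 0.15 × 4.351 × 10^5 × 0.6706 = 43770 m³
Confined: ΔV_c = S × A × Δh = 2.4 × 10^-5 × 4.351 × 10^5 × 0.6706 = 7.003 m³
Ratio = ΔV_u / ΔV_c = Sy / S = 0.15 / 2.4 × 10^-5 = 6250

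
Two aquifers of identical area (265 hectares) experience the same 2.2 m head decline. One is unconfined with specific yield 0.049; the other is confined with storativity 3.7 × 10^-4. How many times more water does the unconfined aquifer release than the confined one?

A = 265 hectares = 2.65 × 10^6 m²
Unconfined: ΔV_u = Sy × A × Δh = 0.049 × 2.65 × 10^6 × 2.2 = 2.857 × 10^5 m³
Confined: ΔV_c = S × A × Δh = 3.7 × 10^-4 × 2.65 × 10^6 × 2.2 = 2157 m³
Ratio = ΔV_u / ΔV_c = Sy / S = 0.049 / 3.7 × 10^-4 = 132.4

ΔV_u / ΔV_c ≈ 132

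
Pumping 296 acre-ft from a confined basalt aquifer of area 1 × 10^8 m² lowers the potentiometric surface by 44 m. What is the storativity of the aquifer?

S ≈ 8.3 × 10^-5

ΔV = 296 acre-ft = 3.651 × 10^5 m³
S = ΔV / (A × Δh) = 3.651 × 10^5 m³ / (1 × 10^8 m² × 44 m) = 8.298 × 10^-5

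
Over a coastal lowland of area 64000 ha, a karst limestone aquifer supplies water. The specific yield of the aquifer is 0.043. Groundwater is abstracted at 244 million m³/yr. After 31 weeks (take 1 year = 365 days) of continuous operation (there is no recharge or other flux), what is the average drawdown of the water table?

A = 64000 ha = 6.4 × 10^8 m²
Q = 244 million m³/yr = 6.685 × 10^5 m³/d
t = 31 weeks = 217 d
ΔV = Q × t = 6.685 × 10^5 m³/d × 217 d = 1.451 × 10^8 m³
Δh = ΔV / (Sy × A) = 1.451 × 10^8 / (0.043 × 6.4 × 10^8) = 5.271 m

Δh ≈ 5.27 m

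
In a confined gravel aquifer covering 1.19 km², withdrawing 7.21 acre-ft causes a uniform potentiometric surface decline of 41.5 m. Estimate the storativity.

S ≈ 1.8 × 10^-4

A = 1.19 km² = 1.19 × 10^6 m²
ΔV = 7.21 acre-ft = 8893 m³
S = ΔV / (A × Δh) = 8893 m³ / (1.19 × 10^6 m² × 41.5 m) = 1.801 × 10^-4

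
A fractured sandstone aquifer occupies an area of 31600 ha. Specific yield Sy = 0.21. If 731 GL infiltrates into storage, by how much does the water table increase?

A = 31600 ha = 3.16 × 10^8 m²
ΔV = 731 GL = 7.31 × 10^8 m³
Δh = ΔV / (Sy × A) = 7.31 × 10^8 m³ / (0.21 × 3.16 × 10^8 m²) = 11.02 m

Δh ≈ 11 m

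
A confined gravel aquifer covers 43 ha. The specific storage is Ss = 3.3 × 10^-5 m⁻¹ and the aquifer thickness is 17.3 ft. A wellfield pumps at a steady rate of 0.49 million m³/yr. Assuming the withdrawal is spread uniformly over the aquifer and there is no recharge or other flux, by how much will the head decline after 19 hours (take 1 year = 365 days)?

Δh ≈ 14.2 m

b = 17.3 ft = 5.273 m
S = Ss × b = 3.3 × 10^-5 m⁻¹ × 5.273 m = 1.74 × 10^-4
A = 43 ha = 4.3 × 10^5 m²
Q = 0.49 million m³/yr = 1342 m³/d
t = 19 hours = 0.7917 d
ΔV = Q × t = 1342 m³/d × 0.7917 d = 1063 m³
Δh = ΔV / (S × A) = 1063 / (1.74 × 10^-4 × 4.3 × 10^5) = 14.2 m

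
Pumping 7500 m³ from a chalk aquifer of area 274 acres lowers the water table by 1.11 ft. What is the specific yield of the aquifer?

A = 274 acres = 1.109 × 10^6 m²
Δh = 1.11 ft = 0.3383 m
Sy = ΔV / (A × Δh) = 7500 m³ / (1.109 × 10^6 m² × 0.3383 m) = 0.01999

Sy ≈ 0.02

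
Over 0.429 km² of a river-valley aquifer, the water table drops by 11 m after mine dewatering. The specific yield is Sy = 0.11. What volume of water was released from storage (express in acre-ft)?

ΔV ≈ 421 acre-ft

A = 0.429 km² = 4.29 × 10^5 m²
ΔV = Sy × A × Δh = 0.11 × 4.29 × 10^5 m² × 11 m = 5.191 × 10^5 m³
ΔV = 5.191 × 10^5 m³ = 420.8 acre-ft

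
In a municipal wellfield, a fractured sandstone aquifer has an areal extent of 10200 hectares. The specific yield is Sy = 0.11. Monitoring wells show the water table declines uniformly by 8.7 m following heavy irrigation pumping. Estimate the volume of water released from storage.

A = 10200 hectares = 1.02 × 10^8 m²
ΔV = Sy × A × Δh = 0.11 × 1.02 × 10^8 m² × 8.7 m = 9.761 × 10^7 m³

ΔV ≈ 9.76 × 10^7 m³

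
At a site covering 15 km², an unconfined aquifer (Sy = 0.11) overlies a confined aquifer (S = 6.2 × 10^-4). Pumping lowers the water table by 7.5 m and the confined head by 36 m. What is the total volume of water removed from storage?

A = 15 km² = 1.5 × 10^7 m²
Unconfined: ΔV_u = Sy × A × Δh_u = 0.11 × 1.5 × 10^7 × 7.5 = 1.238 × 10^7 m³
Confined: ΔV_c = S × A × Δh_c = 6.2 × 10^-4 × 1.5 × 10^7 × 36 = 3.348 × 10^5 m³
Total ΔV = 1.238 × 10^7 + 3.348 × 10^5 = 1.271 × 10^7 m³

ΔV ≈ 1.27 × 10^7 m³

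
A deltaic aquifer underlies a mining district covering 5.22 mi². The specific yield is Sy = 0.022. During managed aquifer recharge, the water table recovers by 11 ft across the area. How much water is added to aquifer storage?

ΔV ≈ 9.97 × 10^5 m³

A = 5.22 mi² = 1.352 × 10^7 m²
Δh = 11 ft = 3.353 m
ΔV = Sy × A × Δh = 0.022 × 1.352 × 10^7 m² × 3.353 m = 9.972 × 10^5 m³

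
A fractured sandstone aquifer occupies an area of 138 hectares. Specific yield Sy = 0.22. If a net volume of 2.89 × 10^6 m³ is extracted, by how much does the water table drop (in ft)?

A = 138 hectares = 1.38 × 10^6 m²
Δh = ΔV / (Sy × A) = 2.89 × 10^6 m³ / (0.22 × 1.38 × 10^6 m²) = 9.519 m
Δh = 9.519 m = 31.23 ft

Δh ≈ 31.2 ft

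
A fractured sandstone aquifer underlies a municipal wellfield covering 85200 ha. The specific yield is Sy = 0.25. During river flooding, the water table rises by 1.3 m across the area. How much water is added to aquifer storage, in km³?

A = 85200 ha = 8.52 × 10^8 m²
ΔV = Sy × A × Δh = 0.25 × 8.52 × 10^8 m² × 1.3 m = 2.769 × 10^8 m³
ΔV = 2.769 × 10^8 m³ = 0.2769 km³

ΔV ≈ 0.277 km³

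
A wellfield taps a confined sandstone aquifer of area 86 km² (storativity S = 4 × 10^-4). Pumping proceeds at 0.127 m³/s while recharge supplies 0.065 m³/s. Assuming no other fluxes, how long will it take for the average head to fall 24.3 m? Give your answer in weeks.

t ≈ 22.3 weeks

A = 86 km² = 8.6 × 10^7 m²
ΔV = S × A × Δh = 4 × 10^-4 × 8.6 × 10^7 × 24.3 = 8.359 × 10^5 m³
Net withdrawal = 0.127 − 0.065 = 0.062 m³/s = 5357 m³/d
t = ΔV / Q = 8.359 × 10^5 m³ / 5357 m³/d = 156 d
t = 156 d ≈ 22.29 weeks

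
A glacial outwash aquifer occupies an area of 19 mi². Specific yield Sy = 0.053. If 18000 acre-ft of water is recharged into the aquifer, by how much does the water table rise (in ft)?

Δh ≈ 27.9 ft

A = 19 mi² = 4.921 × 10^7 m²
ΔV = 18000 acre-ft = 2.22 × 10^7 m³
Δh = ΔV / (Sy × A) = 2.22 × 10^7 m³ / (0.053 × 4.921 × 10^7 m²) = 8.513 m
Δh = 8.513 m = 27.93 ft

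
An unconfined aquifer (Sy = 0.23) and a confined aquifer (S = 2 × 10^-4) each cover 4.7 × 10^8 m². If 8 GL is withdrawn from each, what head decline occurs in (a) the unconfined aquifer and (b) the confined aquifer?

ΔV = 8 GL = 8 × 10^6 m³
Unconfined: Δh_u = ΔV/(Sy·A) = 8 × 10^6/(0.23 × 4.7 × 10^8) = 0.07401 m
Confined: Δh_c = ΔV/(S·A) = 8 × 10^6/(2 × 10^-4 × 4.7 × 10^8) = 85.11 m

Δh_u ≈ 0.074 m; Δh_c ≈ 85.1 m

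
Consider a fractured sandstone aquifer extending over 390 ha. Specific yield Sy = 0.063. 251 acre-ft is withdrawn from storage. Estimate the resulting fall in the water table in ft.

A = 390 ha = 3.9 × 10^6 m²
ΔV = 251 acre-ft = 3.096 × 10^5 m³
Δh = ΔV / (Sy × A) = 3.096 × 10^5 m³ / (0.063 × 3.9 × 10^6 m²) = 1.26 m
Δh = 1.26 m = 4.134 ft

Δh ≈ 4.13 ft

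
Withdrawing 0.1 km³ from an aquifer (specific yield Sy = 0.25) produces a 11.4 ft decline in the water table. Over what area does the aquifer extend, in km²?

Δh = 11.4 ft = 3.475 m
ΔV = 0.1 km³ = 1 × 10^8 m³
A = ΔV / (Sy × Δh) = 1 × 10^8 / (0.25 × 3.475) = 1.151 × 10^8 m²
A = 1.151 × 10^8 m² = 115.1 km²

A ≈ 115 km²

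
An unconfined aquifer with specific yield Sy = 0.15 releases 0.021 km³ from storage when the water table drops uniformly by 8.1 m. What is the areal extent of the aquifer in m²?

A ≈ 1.73 × 10^7 m²

ΔV = 0.021 km³ = 2.1 × 10^7 m³
A = ΔV / (Sy × Δh) = 2.1 × 10^7 / (0.15 × 8.1) = 1.728 × 10^7 m²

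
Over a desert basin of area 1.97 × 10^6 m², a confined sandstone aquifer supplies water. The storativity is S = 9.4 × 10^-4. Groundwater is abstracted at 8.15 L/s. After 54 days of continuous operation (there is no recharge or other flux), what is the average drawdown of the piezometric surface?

Q = 8.15 L/s = 704.2 m³/d
ΔV = Q × t = 704.2 m³/d × 54 d = 38020 m³
Δh = ΔV / (S × A) = 38020 / (9.4 × 10^-4 × 1.97 × 10^6) = 20.53 m

Δh ≈ 20.5 m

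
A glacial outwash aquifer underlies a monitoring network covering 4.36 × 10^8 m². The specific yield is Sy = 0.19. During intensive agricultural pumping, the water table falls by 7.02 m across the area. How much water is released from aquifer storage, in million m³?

ΔV ≈ 582 million m³

ΔV = Sy × A × Δh = 0.19 × 4.36 × 10^8 m² × 7.02 m = 5.815 × 10^8 m³
ΔV = 5.815 × 10^8 m³ = 581.5 million m³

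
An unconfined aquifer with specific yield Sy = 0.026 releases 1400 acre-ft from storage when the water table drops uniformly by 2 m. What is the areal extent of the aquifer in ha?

A ≈ 3320 ha

ΔV = 1400 acre-ft = 1.727 × 10^6 m³
A = ΔV / (Sy × Δh) = 1.727 × 10^6 / (0.026 × 2) = 3.321 × 10^7 m²
A = 3.321 × 10^7 m² = 3321 ha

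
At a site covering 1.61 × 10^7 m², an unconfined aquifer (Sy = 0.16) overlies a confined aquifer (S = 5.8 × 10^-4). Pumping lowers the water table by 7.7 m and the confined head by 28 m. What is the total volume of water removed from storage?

Unconfined: ΔV_u = Sy × A × Δh_u = 0.16 × 1.61 × 10^7 × 7.7 = 1.984 × 10^7 m³
Confined: ΔV_c = S × A × Δh_c = 5.8 × 10^-4 × 1.61 × 10^7 × 28 = 2.615 × 10^5 m³
Total ΔV = 1.984 × 10^7 + 2.615 × 10^5 = 2.01 × 10^7 m³

ΔV ≈ 2.01 × 10^7 m³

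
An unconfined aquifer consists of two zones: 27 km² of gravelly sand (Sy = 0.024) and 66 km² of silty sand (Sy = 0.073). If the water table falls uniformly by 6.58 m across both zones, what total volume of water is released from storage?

ΔV ≈ 3.6 × 10^7 m³

A₁ = 27 km² = 2.7 × 10^7 m²; A₂ = 66 km² = 6.6 × 10^7 m²
ΔV₁ = 0.024 × 2.7 × 10^7 × 6.58 = 4.264 × 10^6 m³
ΔV₂ = 0.073 × 6.6 × 10^7 × 6.58 = 3.17 × 10^7 m³
ΔV = ΔV₁ + ΔV₂ = 3.597 × 10^7 m³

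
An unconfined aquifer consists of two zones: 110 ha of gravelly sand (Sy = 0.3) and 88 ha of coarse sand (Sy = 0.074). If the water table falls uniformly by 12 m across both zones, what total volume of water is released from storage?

A₁ = 110 ha = 1.1 × 10^6 m²; A₂ = 88 ha = 8.8 × 10^5 m²
ΔV₁ = 0.3 × 1.1 × 10^6 × 12 = 3.96 × 10^6 m³
ΔV₂ = 0.074 × 8.8 × 10^5 × 12 = 7.814 × 10^5 m³
ΔV = ΔV₁ + ΔV₂ = 4.741 × 10^6 m³

ΔV ≈ 4.74 × 10^6 m³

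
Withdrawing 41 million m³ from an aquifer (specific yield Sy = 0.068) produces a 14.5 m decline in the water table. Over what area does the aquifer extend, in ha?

A ≈ 4160 ha

ΔV = 41 million m³ = 4.1 × 10^7 m³
A = ΔV / (Sy × Δh) = 4.1 × 10^7 / (0.068 × 14.5) = 4.158 × 10^7 m²
A = 4.158 × 10^7 m² = 4158 ha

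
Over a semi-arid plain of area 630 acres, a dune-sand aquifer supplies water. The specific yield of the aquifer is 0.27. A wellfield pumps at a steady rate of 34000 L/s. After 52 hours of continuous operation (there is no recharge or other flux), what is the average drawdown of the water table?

Δh ≈ 9.25 m

A = 630 acres = 2.55 × 10^6 m²
Q = 34000 L/s = 2.938 × 10^6 m³/d
t = 52 hours = 2.167 d
ΔV = Q × t = 2.938 × 10^6 m³/d × 2.167 d = 6.365 × 10^6 m³
Δh = ΔV / (Sy × A) = 6.365 × 10^6 / (0.27 × 2.55 × 10^6) = 9.246 m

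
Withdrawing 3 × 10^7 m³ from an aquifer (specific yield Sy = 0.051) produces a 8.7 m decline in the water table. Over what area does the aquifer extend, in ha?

A = ΔV / (Sy × Δh) = 3 × 10^7 / (0.051 × 8.7) = 6.761 × 10^7 m²
A = 6.761 × 10^7 m² = 6761 ha

A ≈ 6760 ha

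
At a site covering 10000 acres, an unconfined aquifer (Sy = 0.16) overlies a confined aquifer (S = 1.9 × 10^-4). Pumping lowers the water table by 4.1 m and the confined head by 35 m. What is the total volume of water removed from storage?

A = 10000 acres = 4.047 × 10^7 m²
Unconfined: ΔV_u = Sy × A × Δh_u = 0.16 × 4.047 × 10^7 × 4.1 = 2.655 × 10^7 m³
Confined: ΔV_c = S × A × Δh_c = 1.9 × 10^-4 × 4.047 × 10^7 × 35 = 2.691 × 10^5 m³
Total ΔV = 2.655 × 10^7 + 2.691 × 10^5 = 2.682 × 10^7 m³

ΔV ≈ 2.68 × 10^7 m³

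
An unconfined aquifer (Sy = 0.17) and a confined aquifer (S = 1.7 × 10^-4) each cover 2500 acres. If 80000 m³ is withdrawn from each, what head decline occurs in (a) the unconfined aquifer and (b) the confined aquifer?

A = 2500 acres = 1.012 × 10^7 m²
Unconfined: Δh_u = ΔV/(Sy·A) = 80000/(0.17 × 1.012 × 10^7) = 0.04651 m
Confined: Δh_c = ΔV/(S·A) = 80000/(1.7 × 10^-4 × 1.012 × 10^7) = 46.51 m

Δh_u ≈ 0.0465 m; Δh_c ≈ 46.5 m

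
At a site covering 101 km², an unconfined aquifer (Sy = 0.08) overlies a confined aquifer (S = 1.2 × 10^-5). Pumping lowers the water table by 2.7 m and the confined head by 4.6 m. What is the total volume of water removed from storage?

ΔV ≈ 2.18 × 10^7 m³

A = 101 km² = 1.01 × 10^8 m²
Unconfined: ΔV_u = Sy × A × Δh_u = 0.08 × 1.01 × 10^8 × 2.7 = 2.182 × 10^7 m³
Confined: ΔV_c = S × A × Δh_c = 1.2 × 10^-5 × 1.01 × 10^8 × 4.6 = 5575 m³
Total ΔV = 2.182 × 10^7 + 5575 = 2.182 × 10^7 m³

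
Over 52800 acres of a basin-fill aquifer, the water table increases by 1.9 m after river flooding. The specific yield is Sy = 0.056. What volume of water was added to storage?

ΔV ≈ 2.27 × 10^7 m³

A = 52800 acres = 2.137 × 10^8 m²
ΔV = Sy × A × Δh = 0.056 × 2.137 × 10^8 m² × 1.9 m = 2.273 × 10^7 m³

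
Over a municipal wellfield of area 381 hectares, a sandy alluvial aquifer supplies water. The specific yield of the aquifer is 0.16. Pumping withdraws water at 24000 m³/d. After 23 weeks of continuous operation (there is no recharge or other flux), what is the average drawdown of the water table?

A = 381 hectares = 3.81 × 10^6 m²
t = 23 weeks = 161 d
ΔV = Q × t = 24000 m³/d × 161 d = 3.864 × 10^6 m³
Δh = ΔV / (Sy × A) = 3.864 × 10^6 / (0.16 × 3.81 × 10^6) = 6.339 m

Δh ≈ 6.34 m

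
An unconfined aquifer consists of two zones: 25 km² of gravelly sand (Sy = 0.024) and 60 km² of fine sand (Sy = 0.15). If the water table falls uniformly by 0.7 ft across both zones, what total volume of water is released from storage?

ΔV ≈ 2.05 × 10^6 m³

A₁ = 25 km² = 2.5 × 10^7 m²; A₂ = 60 km² = 6 × 10^7 m²
Δh = 0.7 ft = 0.2134 m
ΔV₁ = 0.024 × 2.5 × 10^7 × 0.2134 = 1.28 × 10^5 m³
ΔV₂ = 0.15 × 6 × 10^7 × 0.2134 = 1.92 × 10^6 m³
ΔV = ΔV₁ + ΔV₂ = 2.048 × 10^6 m³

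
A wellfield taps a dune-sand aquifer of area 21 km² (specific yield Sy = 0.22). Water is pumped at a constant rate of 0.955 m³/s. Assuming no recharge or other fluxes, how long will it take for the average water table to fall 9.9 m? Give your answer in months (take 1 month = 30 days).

t ≈ 18.5 months

A = 21 km² = 2.1 × 10^7 m²
ΔV = Sy × A × Δh = 0.22 × 2.1 × 10^7 × 9.9 = 4.574 × 10^7 m³
Q = 0.955 m³/s = 82510 m³/d
t = ΔV / Q = 4.574 × 10^7 m³ / 82510 m³/d = 554.3 d
t = 554.3 d ≈ 18.48 months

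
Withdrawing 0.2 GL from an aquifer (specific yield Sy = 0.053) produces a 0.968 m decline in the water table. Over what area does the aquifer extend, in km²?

A ≈ 3.9 km²

ΔV = 0.2 GL = 2 × 10^5 m³
A = ΔV / (Sy × Δh) = 2 × 10^5 / (0.053 × 0.968) = 3.898 × 10^6 m²
A = 3.898 × 10^6 m² = 3.898 km²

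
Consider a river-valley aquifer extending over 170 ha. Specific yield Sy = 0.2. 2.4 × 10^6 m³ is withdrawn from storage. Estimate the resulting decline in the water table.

Δh ≈ 7.06 m

A = 170 ha = 1.7 × 10^6 m²
Δh = ΔV / (Sy × A) = 2.4 × 10^6 m³ / (0.2 × 1.7 × 10^6 m²) = 7.059 m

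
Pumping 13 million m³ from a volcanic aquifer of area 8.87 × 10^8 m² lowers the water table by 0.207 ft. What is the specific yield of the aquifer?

Δh = 0.207 ft = 0.06309 m
ΔV = 13 million m³ = 1.3 × 10^7 m³
Sy = ΔV / (A × Δh) = 1.3 × 10^7 m³ / (8.87 × 10^8 m² × 0.06309 m) = 0.2323

Sy ≈ 0.23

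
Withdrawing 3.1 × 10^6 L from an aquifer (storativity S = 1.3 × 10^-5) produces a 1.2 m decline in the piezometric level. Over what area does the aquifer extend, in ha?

ΔV = 3.1 × 10^6 L = 3100 m³
A = ΔV / (S × Δh) = 3100 / (1.3 × 10^-5 × 1.2) = 1.987 × 10^8 m²
A = 1.987 × 10^8 m² = 19870 ha

A ≈ 19900 ha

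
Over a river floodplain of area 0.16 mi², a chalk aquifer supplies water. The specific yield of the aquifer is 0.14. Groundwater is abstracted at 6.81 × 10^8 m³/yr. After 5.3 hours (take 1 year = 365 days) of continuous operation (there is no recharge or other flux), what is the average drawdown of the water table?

Δh ≈ 7.1 m

A = 0.16 mi² = 4.144 × 10^5 m²
Q = 6.81 × 10^8 m³/yr = 1.866 × 10^6 m³/d
t = 5.3 hours = 0.2208 d
ΔV = Q × t = 1.866 × 10^6 m³/d × 0.2208 d = 4.12 × 10^5 m³
Δh = ΔV / (Sy × A) = 4.12 × 10^5 / (0.14 × 4.144 × 10^5) = 7.102 m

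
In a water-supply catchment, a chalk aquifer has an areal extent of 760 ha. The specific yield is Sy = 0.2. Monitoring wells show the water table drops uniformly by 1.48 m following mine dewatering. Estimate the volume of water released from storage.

A = 760 ha = 7.6 × 10^6 m²
ΔV = Sy × A × Δh = 0.2 × 7.6 × 10^6 m² × 1.48 m = 2.25 × 10^6 m³

ΔV ≈ 2.25 × 10^6 m³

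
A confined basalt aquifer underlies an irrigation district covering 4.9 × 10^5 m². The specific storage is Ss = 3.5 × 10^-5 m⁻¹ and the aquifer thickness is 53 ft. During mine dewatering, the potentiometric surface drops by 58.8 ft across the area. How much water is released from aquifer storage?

b = 53 ft = 16.15 m
S = Ss × b = 3.5 × 10^-5 m⁻¹ × 16.15 m = 5.654 × 10^-4
Δh = 58.8 ft = 17.92 m
ΔV = S × A × Δh = 5.654 × 10^-4 × 4.9 × 10^5 m² × 17.92 m = 4965 m³

ΔV ≈ 4970 m³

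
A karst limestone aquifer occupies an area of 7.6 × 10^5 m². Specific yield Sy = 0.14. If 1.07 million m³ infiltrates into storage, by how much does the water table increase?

ΔV = 1.07 million m³ = 1.07 × 10^6 m³
Δh = ΔV / (Sy × A) = 1.07 × 10^6 m³ / (0.14 × 7.6 × 10^5 m²) = 10.06 m

Δh ≈ 10.1 m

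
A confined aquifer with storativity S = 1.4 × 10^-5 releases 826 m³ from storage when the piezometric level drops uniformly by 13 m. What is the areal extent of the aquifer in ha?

A ≈ 454 ha

A = ΔV / (S × Δh) = 826 / (1.4 × 10^-5 × 13) = 4.538 × 10^6 m²
A = 4.538 × 10^6 m² = 453.8 ha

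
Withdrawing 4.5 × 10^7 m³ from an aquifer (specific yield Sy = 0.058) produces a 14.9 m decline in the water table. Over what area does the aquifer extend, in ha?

A = ΔV / (Sy × Δh) = 4.5 × 10^7 / (0.058 × 14.9) = 5.207 × 10^7 m²
A = 5.207 × 10^7 m² = 5207 ha

A ≈ 5210 ha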